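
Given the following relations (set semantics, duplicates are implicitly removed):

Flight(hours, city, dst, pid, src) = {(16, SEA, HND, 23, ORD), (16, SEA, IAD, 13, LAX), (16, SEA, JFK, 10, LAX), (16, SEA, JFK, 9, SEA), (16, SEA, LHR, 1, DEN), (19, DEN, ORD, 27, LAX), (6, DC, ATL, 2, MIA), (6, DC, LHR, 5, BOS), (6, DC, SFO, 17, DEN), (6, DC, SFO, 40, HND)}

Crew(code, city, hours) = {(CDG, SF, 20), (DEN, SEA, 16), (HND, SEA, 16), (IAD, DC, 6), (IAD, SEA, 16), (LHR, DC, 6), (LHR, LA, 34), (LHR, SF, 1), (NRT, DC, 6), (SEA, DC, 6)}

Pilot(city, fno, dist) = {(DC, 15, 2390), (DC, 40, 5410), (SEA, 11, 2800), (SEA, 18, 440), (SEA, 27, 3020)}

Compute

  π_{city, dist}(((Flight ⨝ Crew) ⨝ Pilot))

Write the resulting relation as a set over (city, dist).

{(DC, 2390), (DC, 5410), (SEA, 2800), (SEA, 3020), (SEA, 440)}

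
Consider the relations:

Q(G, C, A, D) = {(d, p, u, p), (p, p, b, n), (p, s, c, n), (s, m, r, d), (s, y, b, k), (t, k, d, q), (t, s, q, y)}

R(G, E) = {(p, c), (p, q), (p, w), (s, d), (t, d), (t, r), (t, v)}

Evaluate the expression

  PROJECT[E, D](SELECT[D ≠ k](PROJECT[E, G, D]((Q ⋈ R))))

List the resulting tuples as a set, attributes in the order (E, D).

Natural join on G: {(p, p, b, n, c), (p, p, b, n, q), (p, p, b, n, w), (p, s, c, n, c), (p, s, c, n, q), (p, s, c, n, w), (s, m, r, d, d), (s, y, b, k, d), (t, k, d, q, d), (t, k, d, q, r), (t, k, d, q, v), (t, s, q, y, d), (t, s, q, y, r), (t, s, q, y, v)}
π_{E, G, D} gives {(c, p, n), (d, s, d), (d, s, k), (d, t, q), (d, t, y), (q, p, n), (r, t, q), (r, t, y), (v, t, q), (v, t, y), (w, p, n)} (3 duplicate(s) eliminated).
σ[D ≠ k]: keep tuples satisfying D ≠ k → {(c, p, n), (d, s, d), (d, t, q), (d, t, y), (q, p, n), (r, t, q), (r, t, y), (v, t, q), (v, t, y), (w, p, n)}
π_{E, D} gives {(c, n), (d, d), (d, q), (d, y), (q, n), (r, q), (r, y), (v, q), (v, y), (w, n)}.

{(c, n), (d, d), (d, q), (d, y), (q, n), (r, q), (r, y), (v, q), (v, y), (w, n)}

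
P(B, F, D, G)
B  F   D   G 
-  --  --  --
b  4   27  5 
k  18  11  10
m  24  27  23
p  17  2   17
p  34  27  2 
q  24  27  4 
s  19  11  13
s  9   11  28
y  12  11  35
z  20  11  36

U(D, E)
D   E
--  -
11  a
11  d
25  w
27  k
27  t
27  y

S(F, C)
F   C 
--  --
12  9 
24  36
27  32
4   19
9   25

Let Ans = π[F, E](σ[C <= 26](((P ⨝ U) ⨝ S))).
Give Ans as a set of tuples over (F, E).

{(12, a), (12, d), (4, k), (4, t), (4, y), (9, a), (9, d)}

P ⋈ U (natural join on D): {(b, 4, 27, 5, k), (b, 4, 27, 5, t), (b, 4, 27, 5, y), (k, 18, 11, 10, a), (k, 18, 11, 10, d), (m, 24, 27, 23, k), (m, 24, 27, 23, t), (m, 24, 27, 23, y), (p, 34, 27, 2, k), (p, 34, 27, 2, t), (p, 34, 27, 2, y), (q, 24, 27, 4, k), (q, 24, 27, 4, t), (q, 24, 27, 4, y), (s, 19, 11, 13, a), (s, 19, 11, 13, d), (s, 9, 11, 28, a), (s, 9, 11, 28, d), (y, 12, 11, 35, a), (y, 12, 11, 35, d), (z, 20, 11, 36, a), (z, 20, 11, 36, d)}
(P ⨝ U) ⋈ S (natural join on F): {(b, 4, 27, 5, k, 19), (b, 4, 27, 5, t, 19), (b, 4, 27, 5, y, 19), (m, 24, 27, 23, k, 36), (m, 24, 27, 23, t, 36), (m, 24, 27, 23, y, 36), (q, 24, 27, 4, k, 36), (q, 24, 27, 4, t, 36), (q, 24, 27, 4, y, 36), (s, 9, 11, 28, a, 25), (s, 9, 11, 28, d, 25), (y, 12, 11, 35, a, 9), (y, 12, 11, 35, d, 9)}
Filtering on C <= 26 leaves {(b, 4, 27, 5, k, 19), (b, 4, 27, 5, t, 19), (b, 4, 27, 5, y, 19), (s, 9, 11, 28, a, 25), (s, 9, 11, 28, d, 25), (y, 12, 11, 35, a, 9), (y, 12, 11, 35, d, 9)}.
π[F, E]: project onto (F, E) → {(12, a), (12, d), (4, k), (4, t), (4, y), (9, a), (9, d)}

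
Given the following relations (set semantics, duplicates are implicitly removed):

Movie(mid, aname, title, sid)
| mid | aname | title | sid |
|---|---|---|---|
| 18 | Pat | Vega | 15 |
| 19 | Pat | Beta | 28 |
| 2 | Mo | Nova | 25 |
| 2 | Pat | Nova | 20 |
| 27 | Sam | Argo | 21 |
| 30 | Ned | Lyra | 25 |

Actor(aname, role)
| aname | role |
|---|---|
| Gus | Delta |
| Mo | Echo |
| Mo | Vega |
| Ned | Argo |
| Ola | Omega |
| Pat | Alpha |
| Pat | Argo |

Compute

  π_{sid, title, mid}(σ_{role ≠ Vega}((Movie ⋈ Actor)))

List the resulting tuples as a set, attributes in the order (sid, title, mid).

{(15, Vega, 18), (20, Nova, 2), (25, Lyra, 30), (25, Nova, 2), (28, Beta, 19)}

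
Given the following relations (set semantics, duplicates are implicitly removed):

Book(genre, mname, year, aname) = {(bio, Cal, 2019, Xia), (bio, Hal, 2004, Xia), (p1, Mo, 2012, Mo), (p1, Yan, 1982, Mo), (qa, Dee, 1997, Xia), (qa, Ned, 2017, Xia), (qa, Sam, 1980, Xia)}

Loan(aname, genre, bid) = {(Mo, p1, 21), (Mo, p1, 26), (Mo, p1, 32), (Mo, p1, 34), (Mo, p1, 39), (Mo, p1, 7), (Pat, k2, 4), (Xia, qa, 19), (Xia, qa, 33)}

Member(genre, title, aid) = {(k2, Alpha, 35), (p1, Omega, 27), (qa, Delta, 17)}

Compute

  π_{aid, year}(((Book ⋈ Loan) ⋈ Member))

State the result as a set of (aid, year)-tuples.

Book ⋈ Loan (natural join on genre, aname): {(p1, Mo, 2012, Mo, 21), (p1, Mo, 2012, Mo, 26), (p1, Mo, 2012, Mo, 32), (p1, Mo, 2012, Mo, 34), (p1, Mo, 2012, Mo, 39), (p1, Mo, 2012, Mo, 7), (p1, Yan, 1982, Mo, 21), (p1, Yan, 1982, Mo, 26), (p1, Yan, 1982, Mo, 32), (p1, Yan, 1982, Mo, 34), (p1, Yan, 1982, Mo, 39), (p1, Yan, 1982, Mo, 7), (qa, Dee, 1997, Xia, 19), (qa, Dee, 1997, Xia, 33), (qa, Ned, 2017, Xia, 19), (qa, Ned, 2017, Xia, 33), (qa, Sam, 1980, Xia, 19), (qa, Sam, 1980, Xia, 33)}
(Book ⋈ Loan) ⋈ Member (natural join on genre): {(p1, Mo, 2012, Mo, 21, Omega, 27), (p1, Mo, 2012, Mo, 26, Omega, 27), (p1, Mo, 2012, Mo, 32, Omega, 27), (p1, Mo, 2012, Mo, 34, Omega, 27), (p1, Mo, 2012, Mo, 39, Omega, 27), (p1, Mo, 2012, Mo, 7, Omega, 27), (p1, Yan, 1982, Mo, 21, Omega, 27), (p1, Yan, 1982, Mo, 26, Omega, 27), (p1, Yan, 1982, Mo, 32, Omega, 27), (p1, Yan, 1982, Mo, 34, Omega, 27), (p1, Yan, 1982, Mo, 39, Omega, 27), (p1, Yan, 1982, Mo, 7, Omega, 27), (qa, Dee, 1997, Xia, 19, Delta, 17), (qa, Dee, 1997, Xia, 33, Delta, 17), (qa, Ned, 2017, Xia, 19, Delta, 17), (qa, Ned, 2017, Xia, 33, Delta, 17), (qa, Sam, 1980, Xia, 19, Delta, 17), (qa, Sam, 1980, Xia, 33, Delta, 17)}
π[aid, year]: project onto (aid, year) (13 duplicate(s) eliminated) → {(17, 1980), (17, 1997), (17, 2017), (27, 1982), (27, 2012)}

{(17, 1980), (17, 1997), (17, 2017), (27, 1982), (27, 2012)}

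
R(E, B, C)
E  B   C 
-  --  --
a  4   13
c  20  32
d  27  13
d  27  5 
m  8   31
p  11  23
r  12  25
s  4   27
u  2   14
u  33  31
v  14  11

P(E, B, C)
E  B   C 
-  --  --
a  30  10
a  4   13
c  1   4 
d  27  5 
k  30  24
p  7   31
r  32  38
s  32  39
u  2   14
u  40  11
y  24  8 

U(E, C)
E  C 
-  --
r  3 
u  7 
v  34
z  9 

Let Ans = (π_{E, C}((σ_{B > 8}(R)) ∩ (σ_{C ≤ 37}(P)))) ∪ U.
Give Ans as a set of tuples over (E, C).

Selection B > 8: {(c, 20, 32), (d, 27, 13), (d, 27, 5), (p, 11, 23), (r, 12, 25), (u, 33, 31), (v, 14, 11)}
Selection C ≤ 37: {(a, 30, 10), (a, 4, 13), (c, 1, 4), (d, 27, 5), (k, 30, 24), (p, 7, 31), (u, 2, 14), (u, 40, 11), (y, 24, 8)}
Set intersection of the two operands is {(d, 27, 5)}.
Projecting to E, C: {(d, 5)}
Set union of the two operands is {(d, 5), (r, 3), (u, 7), (v, 34), (z, 9)}.

{(d, 5), (r, 3), (u, 7), (v, 34), (z, 9)}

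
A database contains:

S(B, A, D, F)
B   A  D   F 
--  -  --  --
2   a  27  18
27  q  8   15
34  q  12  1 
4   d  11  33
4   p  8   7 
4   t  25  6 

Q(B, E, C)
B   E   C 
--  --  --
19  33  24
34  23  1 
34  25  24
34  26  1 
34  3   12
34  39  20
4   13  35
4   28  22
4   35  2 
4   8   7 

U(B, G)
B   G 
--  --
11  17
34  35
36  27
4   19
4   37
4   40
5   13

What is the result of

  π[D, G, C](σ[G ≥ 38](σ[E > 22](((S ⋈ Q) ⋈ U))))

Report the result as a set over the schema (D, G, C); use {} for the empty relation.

{(11, 40, 2), (11, 40, 22), (25, 40, 2), (25, 40, 22), (8, 40, 2), (8, 40, 22)}

S ⋈ Q (natural join on B): {(34, q, 12, 1, 23, 1), (34, q, 12, 1, 25, 24), (34, q, 12, 1, 26, 1), (34, q, 12, 1, 3, 12), (34, q, 12, 1, 39, 20), (4, d, 11, 33, 13, 35), (4, d, 11, 33, 28, 22), (4, d, 11, 33, 35, 2), (4, d, 11, 33, 8, 7), (4, p, 8, 7, 13, 35), (4, p, 8, 7, 28, 22), (4, p, 8, 7, 35, 2), (4, p, 8, 7, 8, 7), (4, t, 25, 6, 13, 35), (4, t, 25, 6, 28, 22), (4, t, 25, 6, 35, 2), (4, t, 25, 6, 8, 7)}
(S ⋈ Q) ⋈ U (natural join on B): {(34, q, 12, 1, 23, 1, 35), (34, q, 12, 1, 25, 24, 35), (34, q, 12, 1, 26, 1, 35), (34, q, 12, 1, 3, 12, 35), (34, q, 12, 1, 39, 20, 35), (4, d, 11, 33, 13, 35, 19), (4, d, 11, 33, 13, 35, 37), (4, d, 11, 33, 13, 35, 40), (4, d, 11, 33, 28, 22, 19), (4, d, 11, 33, 28, 22, 37), (4, d, 11, 33, 28, 22, 40), (4, d, 11, 33, 35, 2, 19), (4, d, 11, 33, 35, 2, 37), (4, d, 11, 33, 35, 2, 40), (4, d, 11, 33, 8, 7, 19), (4, d, 11, 33, 8, 7, 37), (4, d, 11, 33, 8, 7, 40), (4, p, 8, 7, 13, 35, 19), (4, p, 8, 7, 13, 35, 37), (4, p, 8, 7, 13, 35, 40), (4, p, 8, 7, 28, 22, 19), (4, p, 8, 7, 28, 22, 37), (4, p, 8, 7, 28, 22, 40), (4, p, 8, 7, 35, 2, 19), (4, p, 8, 7, 35, 2, 37), (4, p, 8, 7, 35, 2, 40), (4, p, 8, 7, 8, 7, 19), (4, p, 8, 7, 8, 7, 37), (4, p, 8, 7, 8, 7, 40), (4, t, 25, 6, 13, 35, 19), (4, t, 25, 6, 13, 35, 37), (4, t, 25, 6, 13, 35, 40), (4, t, 25, 6, 28, 22, 19), (4, t, 25, 6, 28, 22, 37), (4, t, 25, 6, 28, 22, 40), (4, t, 25, 6, 35, 2, 19), (4, t, 25, 6, 35, 2, 37), (4, t, 25, 6, 35, 2, 40), (4, t, 25, 6, 8, 7, 19), (4, t, 25, 6, 8, 7, 37), (4, t, 25, 6, 8, 7, 40)}
σ[E > 22]: keep tuples satisfying E > 22 → {(34, q, 12, 1, 23, 1, 35), (34, q, 12, 1, 25, 24, 35), (34, q, 12, 1, 26, 1, 35), (34, q, 12, 1, 39, 20, 35), (4, d, 11, 33, 28, 22, 19), (4, d, 11, 33, 28, 22, 37), (4, d, 11, 33, 28, 22, 40), (4, d, 11, 33, 35, 2, 19), (4, d, 11, 33, 35, 2, 37), (4, d, 11, 33, 35, 2, 40), (4, p, 8, 7, 28, 22, 19), (4, p, 8, 7, 28, 22, 37), (4, p, 8, 7, 28, 22, 40), (4, p, 8, 7, 35, 2, 19), (4, p, 8, 7, 35, 2, 37), (4, p, 8, 7, 35, 2, 40), (4, t, 25, 6, 28, 22, 19), (4, t, 25, 6, 28, 22, 37), (4, t, 25, 6, 28, 22, 40), (4, t, 25, 6, 35, 2, 19), (4, t, 25, 6, 35, 2, 37), (4, t, 25, 6, 35, 2, 40)}
σ[G ≥ 38]: keep tuples satisfying G ≥ 38 → {(4, d, 11, 33, 28, 22, 40), (4, d, 11, 33, 35, 2, 40), (4, p, 8, 7, 28, 22, 40), (4, p, 8, 7, 35, 2, 40), (4, t, 25, 6, 28, 22, 40), (4, t, 25, 6, 35, 2, 40)}
π_{D, G, C} gives {(11, 40, 2), (11, 40, 22), (25, 40, 2), (25, 40, 22), (8, 40, 2), (8, 40, 22)}.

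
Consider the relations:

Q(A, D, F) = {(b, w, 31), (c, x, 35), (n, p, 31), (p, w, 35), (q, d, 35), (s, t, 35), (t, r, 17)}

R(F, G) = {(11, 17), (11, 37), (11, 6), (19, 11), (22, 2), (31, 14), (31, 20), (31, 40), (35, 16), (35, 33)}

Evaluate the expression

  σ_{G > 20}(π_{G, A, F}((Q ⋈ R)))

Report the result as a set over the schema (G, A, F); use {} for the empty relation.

{(33, c, 35), (33, p, 35), (33, q, 35), (33, s, 35), (40, b, 31), (40, n, 31)}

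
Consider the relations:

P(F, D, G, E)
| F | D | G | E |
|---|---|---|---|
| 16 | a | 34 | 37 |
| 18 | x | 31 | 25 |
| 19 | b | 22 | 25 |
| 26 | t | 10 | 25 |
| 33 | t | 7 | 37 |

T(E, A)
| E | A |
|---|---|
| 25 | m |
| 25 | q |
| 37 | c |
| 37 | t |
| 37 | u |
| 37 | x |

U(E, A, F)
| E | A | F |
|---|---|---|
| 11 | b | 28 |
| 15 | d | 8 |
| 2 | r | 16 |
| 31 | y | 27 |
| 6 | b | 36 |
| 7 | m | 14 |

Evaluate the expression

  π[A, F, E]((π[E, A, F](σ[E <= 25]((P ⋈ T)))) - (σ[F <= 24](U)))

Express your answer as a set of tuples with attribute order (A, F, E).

{(m, 18, 25), (m, 19, 25), (m, 26, 25), (q, 18, 25), (q, 19, 25), (q, 26, 25)}

P ⋈ T (natural join on E): {(16, a, 34, 37, c), (16, a, 34, 37, t), (16, a, 34, 37, u), (16, a, 34, 37, x), (18, x, 31, 25, m), (18, x, 31, 25, q), (19, b, 22, 25, m), (19, b, 22, 25, q), (26, t, 10, 25, m), (26, t, 10, 25, q), (33, t, 7, 37, c), (33, t, 7, 37, t), (33, t, 7, 37, u), (33, t, 7, 37, x)}
Apply σ_{E <= 25}; surviving tuples: {(18, x, 31, 25, m), (18, x, 31, 25, q), (19, b, 22, 25, m), (19, b, 22, 25, q), (26, t, 10, 25, m), (26, t, 10, 25, q)}
π_{E, A, F} gives {(25, m, 18), (25, m, 19), (25, m, 26), (25, q, 18), (25, q, 19), (25, q, 26)}.
Apply σ_{F <= 24}; surviving tuples: {(15, d, 8), (2, r, 16), (7, m, 14)}
Set difference of the two operands is {(25, m, 18), (25, m, 19), (25, m, 26), (25, q, 18), (25, q, 19), (25, q, 26)}.
π_{A, F, E} gives {(m, 18, 25), (m, 19, 25), (m, 26, 25), (q, 18, 25), (q, 19, 25), (q, 26, 25)}.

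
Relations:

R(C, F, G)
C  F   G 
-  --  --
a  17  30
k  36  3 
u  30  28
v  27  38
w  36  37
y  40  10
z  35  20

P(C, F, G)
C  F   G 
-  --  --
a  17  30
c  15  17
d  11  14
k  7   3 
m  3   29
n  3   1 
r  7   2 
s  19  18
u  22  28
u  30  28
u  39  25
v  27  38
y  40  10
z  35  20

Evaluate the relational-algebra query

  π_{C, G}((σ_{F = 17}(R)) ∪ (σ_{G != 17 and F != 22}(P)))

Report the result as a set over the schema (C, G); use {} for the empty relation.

{(a, 30), (d, 14), (k, 3), (m, 29), (n, 1), (r, 2), (s, 18), (u, 25), (u, 28), (v, 38), (y, 10), (z, 20)}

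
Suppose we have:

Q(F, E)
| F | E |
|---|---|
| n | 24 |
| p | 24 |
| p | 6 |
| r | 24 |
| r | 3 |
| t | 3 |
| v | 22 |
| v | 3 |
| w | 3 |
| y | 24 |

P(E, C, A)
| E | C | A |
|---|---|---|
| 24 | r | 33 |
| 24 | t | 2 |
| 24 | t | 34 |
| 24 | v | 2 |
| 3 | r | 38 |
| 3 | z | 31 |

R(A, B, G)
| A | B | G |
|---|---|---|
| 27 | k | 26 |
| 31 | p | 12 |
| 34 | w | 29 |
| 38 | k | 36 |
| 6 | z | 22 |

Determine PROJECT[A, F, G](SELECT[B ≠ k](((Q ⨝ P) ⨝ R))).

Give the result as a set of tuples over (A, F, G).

{(31, r, 12), (31, t, 12), (31, v, 12), (31, w, 12), (34, n, 29), (34, p, 29), (34, r, 29), (34, y, 29)}

Natural join on E: {(n, 24, r, 33), (n, 24, t, 2), (n, 24, t, 34), (n, 24, v, 2), (p, 24, r, 33), (p, 24, t, 2), (p, 24, t, 34), (p, 24, v, 2), (r, 24, r, 33), (r, 24, t, 2), (r, 24, t, 34), (r, 24, v, 2), (r, 3, r, 38), (r, 3, z, 31), (t, 3, r, 38), (t, 3, z, 31), (v, 3, r, 38), (v, 3, z, 31), (w, 3, r, 38), (w, 3, z, 31), (y, 24, r, 33), (y, 24, t, 2), (y, 24, t, 34), (y, 24, v, 2)}
Natural join on A: {(n, 24, t, 34, w, 29), (p, 24, t, 34, w, 29), (r, 24, t, 34, w, 29), (r, 3, r, 38, k, 36), (r, 3, z, 31, p, 12), (t, 3, r, 38, k, 36), (t, 3, z, 31, p, 12), (v, 3, r, 38, k, 36), (v, 3, z, 31, p, 12), (w, 3, r, 38, k, 36), (w, 3, z, 31, p, 12), (y, 24, t, 34, w, 29)}
Filtering on B ≠ k leaves {(n, 24, t, 34, w, 29), (p, 24, t, 34, w, 29), (r, 24, t, 34, w, 29), (r, 3, z, 31, p, 12), (t, 3, z, 31, p, 12), (v, 3, z, 31, p, 12), (w, 3, z, 31, p, 12), (y, 24, t, 34, w, 29)}.
Projecting to A, F, G: {(31, r, 12), (31, t, 12), (31, v, 12), (31, w, 12), (34, n, 29), (34, p, 29), (34, r, 29), (34, y, 29)}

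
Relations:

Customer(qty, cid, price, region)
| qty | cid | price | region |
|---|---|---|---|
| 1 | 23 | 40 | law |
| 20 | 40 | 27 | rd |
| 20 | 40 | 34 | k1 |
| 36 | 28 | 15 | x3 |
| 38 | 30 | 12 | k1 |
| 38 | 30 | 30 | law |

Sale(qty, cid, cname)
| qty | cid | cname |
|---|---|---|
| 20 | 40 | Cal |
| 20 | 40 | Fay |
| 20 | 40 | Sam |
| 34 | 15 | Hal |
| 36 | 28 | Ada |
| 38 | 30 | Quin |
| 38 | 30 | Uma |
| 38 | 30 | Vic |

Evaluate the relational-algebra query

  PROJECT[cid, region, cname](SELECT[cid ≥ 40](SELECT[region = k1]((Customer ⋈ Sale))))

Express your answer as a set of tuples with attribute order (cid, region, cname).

{(40, k1, Cal), (40, k1, Fay), (40, k1, Sam)}

Customer ⋈ Sale (natural join on qty, cid): {(20, 40, 27, rd, Cal), (20, 40, 27, rd, Fay), (20, 40, 27, rd, Sam), (20, 40, 34, k1, Cal), (20, 40, 34, k1, Fay), (20, 40, 34, k1, Sam), (36, 28, 15, x3, Ada), (38, 30, 12, k1, Quin), (38, 30, 12, k1, Uma), (38, 30, 12, k1, Vic), (38, 30, 30, law, Quin), (38, 30, 30, law, Uma), (38, 30, 30, law, Vic)}
Apply σ_{region = k1}; surviving tuples: {(20, 40, 34, k1, Cal), (20, 40, 34, k1, Fay), (20, 40, 34, k1, Sam), (38, 30, 12, k1, Quin), (38, 30, 12, k1, Uma), (38, 30, 12, k1, Vic)}
Apply σ_{cid ≥ 40}; surviving tuples: {(20, 40, 34, k1, Cal), (20, 40, 34, k1, Fay), (20, 40, 34, k1, Sam)}
π[cid, region, cname]: project onto (cid, region, cname) → {(40, k1, Cal), (40, k1, Fay), (40, k1, Sam)}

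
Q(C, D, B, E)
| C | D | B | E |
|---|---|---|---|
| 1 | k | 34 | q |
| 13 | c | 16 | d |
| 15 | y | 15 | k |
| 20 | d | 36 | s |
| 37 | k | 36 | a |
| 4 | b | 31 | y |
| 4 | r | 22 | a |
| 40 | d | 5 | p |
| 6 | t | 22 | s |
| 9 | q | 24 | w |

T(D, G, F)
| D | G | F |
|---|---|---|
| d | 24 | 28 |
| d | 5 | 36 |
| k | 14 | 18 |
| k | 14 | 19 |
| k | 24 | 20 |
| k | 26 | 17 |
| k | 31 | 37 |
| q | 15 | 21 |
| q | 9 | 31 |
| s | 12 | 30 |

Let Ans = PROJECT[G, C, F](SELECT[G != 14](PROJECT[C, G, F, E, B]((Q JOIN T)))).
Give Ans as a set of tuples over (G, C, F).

{(15, 9, 21), (24, 1, 20), (24, 20, 28), (24, 37, 20), (24, 40, 28), (26, 1, 17), (26, 37, 17), (31, 1, 37), (31, 37, 37), (5, 20, 36), (5, 40, 36), (9, 9, 31)}

Q ⋈ T (natural join on D): {(1, k, 34, q, 14, 18), (1, k, 34, q, 14, 19), (1, k, 34, q, 24, 20), (1, k, 34, q, 26, 17), (1, k, 34, q, 31, 37), (20, d, 36, s, 24, 28), (20, d, 36, s, 5, 36), (37, k, 36, a, 14, 18), (37, k, 36, a, 14, 19), (37, k, 36, a, 24, 20), (37, k, 36, a, 26, 17), (37, k, 36, a, 31, 37), (40, d, 5, p, 24, 28), (40, d, 5, p, 5, 36), (9, q, 24, w, 15, 21), (9, q, 24, w, 9, 31)}
π_{C, G, F, E, B} gives {(1, 14, 18, q, 34), (1, 14, 19, q, 34), (1, 24, 20, q, 34), (1, 26, 17, q, 34), (1, 31, 37, q, 34), (20, 24, 28, s, 36), (20, 5, 36, s, 36), (37, 14, 18, a, 36), (37, 14, 19, a, 36), (37, 24, 20, a, 36), (37, 26, 17, a, 36), (37, 31, 37, a, 36), (40, 24, 28, p, 5), (40, 5, 36, p, 5), (9, 15, 21, w, 24), (9, 9, 31, w, 24)}.
Filtering on G != 14 leaves {(1, 24, 20, q, 34), (1, 26, 17, q, 34), (1, 31, 37, q, 34), (20, 24, 28, s, 36), (20, 5, 36, s, 36), (37, 24, 20, a, 36), (37, 26, 17, a, 36), (37, 31, 37, a, 36), (40, 24, 28, p, 5), (40, 5, 36, p, 5), (9, 15, 21, w, 24), (9, 9, 31, w, 24)}.
π_{G, C, F} gives {(15, 9, 21), (24, 1, 20), (24, 20, 28), (24, 37, 20), (24, 40, 28), (26, 1, 17), (26, 37, 17), (31, 1, 37), (31, 37, 37), (5, 20, 36), (5, 40, 36), (9, 9, 31)}.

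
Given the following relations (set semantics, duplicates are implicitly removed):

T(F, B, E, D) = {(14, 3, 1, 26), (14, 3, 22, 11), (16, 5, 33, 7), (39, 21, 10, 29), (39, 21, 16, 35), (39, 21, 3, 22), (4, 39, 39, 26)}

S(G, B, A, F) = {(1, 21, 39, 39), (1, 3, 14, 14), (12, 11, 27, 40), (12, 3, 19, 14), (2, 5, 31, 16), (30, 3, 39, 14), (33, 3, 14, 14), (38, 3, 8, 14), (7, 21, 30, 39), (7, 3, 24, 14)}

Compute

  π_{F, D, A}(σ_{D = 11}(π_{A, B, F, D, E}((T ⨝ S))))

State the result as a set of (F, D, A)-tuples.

T ⋈ S (natural join on F, B): {(14, 3, 1, 26, 1, 14), (14, 3, 1, 26, 12, 19), (14, 3, 1, 26, 30, 39), (14, 3, 1, 26, 33, 14), (14, 3, 1, 26, 38, 8), (14, 3, 1, 26, 7, 24), (14, 3, 22, 11, 1, 14), (14, 3, 22, 11, 12, 19), (14, 3, 22, 11, 30, 39), (14, 3, 22, 11, 33, 14), (14, 3, 22, 11, 38, 8), (14, 3, 22, 11, 7, 24), (16, 5, 33, 7, 2, 31), (39, 21, 10, 29, 1, 39), (39, 21, 10, 29, 7, 30), (39, 21, 16, 35, 1, 39), (39, 21, 16, 35, 7, 30), (39, 21, 3, 22, 1, 39), (39, 21, 3, 22, 7, 30)}
π_{A, B, F, D, E} gives {(14, 3, 14, 11, 22), (14, 3, 14, 26, 1), (19, 3, 14, 11, 22), (19, 3, 14, 26, 1), (24, 3, 14, 11, 22), (24, 3, 14, 26, 1), (30, 21, 39, 22, 3), (30, 21, 39, 29, 10), (30, 21, 39, 35, 16), (31, 5, 16, 7, 33), (39, 21, 39, 22, 3), (39, 21, 39, 29, 10), (39, 21, 39, 35, 16), (39, 3, 14, 11, 22), (39, 3, 14, 26, 1), (8, 3, 14, 11, 22), (8, 3, 14, 26, 1)} (2 duplicate(s) eliminated).
Filtering on D = 11 leaves {(14, 3, 14, 11, 22), (19, 3, 14, 11, 22), (24, 3, 14, 11, 22), (39, 3, 14, 11, 22), (8, 3, 14, 11, 22)}.
π_{F, D, A} gives {(14, 11, 14), (14, 11, 19), (14, 11, 24), (14, 11, 39), (14, 11, 8)}.

{(14, 11, 14), (14, 11, 19), (14, 11, 24), (14, 11, 39), (14, 11, 8)}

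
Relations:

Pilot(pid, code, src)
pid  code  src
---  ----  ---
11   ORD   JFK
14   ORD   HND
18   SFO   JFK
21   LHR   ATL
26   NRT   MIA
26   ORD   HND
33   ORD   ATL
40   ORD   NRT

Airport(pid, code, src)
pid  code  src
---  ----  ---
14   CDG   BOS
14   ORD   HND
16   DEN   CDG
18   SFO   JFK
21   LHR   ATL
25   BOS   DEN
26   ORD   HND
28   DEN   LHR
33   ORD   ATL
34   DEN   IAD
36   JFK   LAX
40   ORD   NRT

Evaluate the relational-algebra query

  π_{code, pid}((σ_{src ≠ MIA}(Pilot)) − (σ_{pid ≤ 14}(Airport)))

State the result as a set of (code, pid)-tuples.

σ[src ≠ MIA]: keep tuples satisfying src ≠ MIA → {(11, ORD, JFK), (14, ORD, HND), (18, SFO, JFK), (21, LHR, ATL), (26, ORD, HND), (33, ORD, ATL), (40, ORD, NRT)}
σ[pid ≤ 14]: keep tuples satisfying pid ≤ 14 → {(14, CDG, BOS), (14, ORD, HND)}
Difference: {(11, ORD, JFK), (14, ORD, HND), (18, SFO, JFK), (21, LHR, ATL), (26, ORD, HND), (33, ORD, ATL), (40, ORD, NRT)} with {(14, CDG, BOS), (14, ORD, HND)} → {(11, ORD, JFK), (18, SFO, JFK), (21, LHR, ATL), (26, ORD, HND), (33, ORD, ATL), (40, ORD, NRT)}
Projecting to code, pid: {(LHR, 21), (ORD, 11), (ORD, 26), (ORD, 33), (ORD, 40), (SFO, 18)}

{(LHR, 21), (ORD, 11), (ORD, 26), (ORD, 33), (ORD, 40), (SFO, 18)}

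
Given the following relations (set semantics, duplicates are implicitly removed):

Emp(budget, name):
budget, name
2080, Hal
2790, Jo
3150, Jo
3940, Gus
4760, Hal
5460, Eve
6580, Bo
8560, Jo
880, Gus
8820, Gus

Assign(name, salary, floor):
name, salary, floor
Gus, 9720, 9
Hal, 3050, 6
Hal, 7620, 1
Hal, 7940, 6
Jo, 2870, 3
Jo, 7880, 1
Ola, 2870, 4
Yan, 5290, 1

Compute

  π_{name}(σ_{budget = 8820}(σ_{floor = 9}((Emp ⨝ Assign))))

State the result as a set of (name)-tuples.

Emp ⋈ Assign (natural join on name): {(2080, Hal, 3050, 6), (2080, Hal, 7620, 1), (2080, Hal, 7940, 6), (2790, Jo, 2870, 3), (2790, Jo, 7880, 1), (3150, Jo, 2870, 3), (3150, Jo, 7880, 1), (3940, Gus, 9720, 9), (4760, Hal, 3050, 6), (4760, Hal, 7620, 1), (4760, Hal, 7940, 6), (8560, Jo, 2870, 3), (8560, Jo, 7880, 1), (880, Gus, 9720, 9), (8820, Gus, 9720, 9)}
Filtering on floor = 9 leaves {(3940, Gus, 9720, 9), (880, Gus, 9720, 9), (8820, Gus, 9720, 9)}.
Filtering on budget = 8820 leaves {(8820, Gus, 9720, 9)}.
Keep only column(s) name: {Gus}

{Gus}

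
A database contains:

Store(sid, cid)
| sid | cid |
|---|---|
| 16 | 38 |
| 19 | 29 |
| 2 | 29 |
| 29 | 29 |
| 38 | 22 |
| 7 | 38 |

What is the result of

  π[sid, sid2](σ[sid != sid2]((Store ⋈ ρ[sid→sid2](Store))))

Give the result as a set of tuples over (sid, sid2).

ρ[sid→sid2]: schema becomes (sid2, cid); tuples unchanged.
Natural join on cid: {(16, 38, 16), (16, 38, 7), (19, 29, 19), (19, 29, 2), (19, 29, 29), (2, 29, 19), (2, 29, 2), (2, 29, 29), (29, 29, 19), (29, 29, 2), (29, 29, 29), (38, 22, 38), (7, 38, 16), (7, 38, 7)}
Apply σ_{sid != sid2}; surviving tuples: {(16, 38, 7), (19, 29, 2), (19, 29, 29), (2, 29, 19), (2, 29, 29), (29, 29, 19), (29, 29, 2), (7, 38, 16)}
π_{sid, sid2} gives {(16, 7), (19, 2), (19, 29), (2, 19), (2, 29), (29, 19), (29, 2), (7, 16)}.

{(16, 7), (19, 2), (19, 29), (2, 19), (2, 29), (29, 19), (29, 2), (7, 16)}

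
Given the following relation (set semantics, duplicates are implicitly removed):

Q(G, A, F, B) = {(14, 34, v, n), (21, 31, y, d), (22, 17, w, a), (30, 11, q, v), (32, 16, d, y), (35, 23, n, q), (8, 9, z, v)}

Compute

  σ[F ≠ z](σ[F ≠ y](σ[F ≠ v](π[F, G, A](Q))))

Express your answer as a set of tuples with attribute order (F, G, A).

{(d, 32, 16), (n, 35, 23), (q, 30, 11), (w, 22, 17)}

Projecting to F, G, A: {(d, 32, 16), (n, 35, 23), (q, 30, 11), (v, 14, 34), (w, 22, 17), (y, 21, 31), (z, 8, 9)}
σ[F ≠ v]: keep tuples satisfying F ≠ v → {(d, 32, 16), (n, 35, 23), (q, 30, 11), (w, 22, 17), (y, 21, 31), (z, 8, 9)}
σ[F ≠ y]: keep tuples satisfying F ≠ y → {(d, 32, 16), (n, 35, 23), (q, 30, 11), (w, 22, 17), (z, 8, 9)}
σ[F ≠ z]: keep tuples satisfying F ≠ z → {(d, 32, 16), (n, 35, 23), (q, 30, 11), (w, 22, 17)}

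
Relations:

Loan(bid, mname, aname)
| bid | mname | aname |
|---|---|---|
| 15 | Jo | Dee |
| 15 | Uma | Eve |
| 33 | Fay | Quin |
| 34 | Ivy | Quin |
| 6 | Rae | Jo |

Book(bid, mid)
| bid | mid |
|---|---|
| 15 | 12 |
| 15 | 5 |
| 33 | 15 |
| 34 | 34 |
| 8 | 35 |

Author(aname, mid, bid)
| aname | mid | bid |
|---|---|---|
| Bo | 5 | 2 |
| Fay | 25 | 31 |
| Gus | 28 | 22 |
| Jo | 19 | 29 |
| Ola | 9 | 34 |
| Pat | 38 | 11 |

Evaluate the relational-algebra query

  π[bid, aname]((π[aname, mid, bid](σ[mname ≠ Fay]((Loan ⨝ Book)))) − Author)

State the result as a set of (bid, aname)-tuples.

Loan ⋈ Book (natural join on bid): {(15, Jo, Dee, 12), (15, Jo, Dee, 5), (15, Uma, Eve, 12), (15, Uma, Eve, 5), (33, Fay, Quin, 15), (34, Ivy, Quin, 34)}
σ[mname ≠ Fay]: keep tuples satisfying mname ≠ Fay → {(15, Jo, Dee, 12), (15, Jo, Dee, 5), (15, Uma, Eve, 12), (15, Uma, Eve, 5), (34, Ivy, Quin, 34)}
π_{aname, mid, bid} gives {(Dee, 12, 15), (Dee, 5, 15), (Eve, 12, 15), (Eve, 5, 15), (Quin, 34, 34)}.
Difference: {(Dee, 12, 15), (Dee, 5, 15), (Eve, 12, 15), (Eve, 5, 15), (Quin, 34, 34)} with {(Bo, 5, 2), (Fay, 25, 31), (Gus, 28, 22), (Jo, 19, 29), (Ola, 9, 34), (Pat, 38, 11)} → {(Dee, 12, 15), (Dee, 5, 15), (Eve, 12, 15), (Eve, 5, 15), (Quin, 34, 34)}
π_{bid, aname} gives {(15, Dee), (15, Eve), (34, Quin)} (2 duplicate(s) eliminated).

{(15, Dee), (15, Eve), (34, Quin)}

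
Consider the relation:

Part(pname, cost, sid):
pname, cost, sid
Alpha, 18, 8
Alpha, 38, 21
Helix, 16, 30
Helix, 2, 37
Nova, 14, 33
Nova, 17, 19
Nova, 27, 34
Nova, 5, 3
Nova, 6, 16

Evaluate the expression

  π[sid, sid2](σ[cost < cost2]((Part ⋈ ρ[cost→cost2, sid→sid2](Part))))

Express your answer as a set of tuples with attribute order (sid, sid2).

{(16, 19), (16, 33), (16, 34), (19, 34), (3, 16), (3, 19), (3, 33), (3, 34), (33, 19), (33, 34), (37, 30), (8, 21)}

ρ[cost→cost2, sid→sid2]: schema becomes (pname, cost2, sid2); tuples unchanged.
Natural join on pname: {(Alpha, 18, 8, 18, 8), (Alpha, 18, 8, 38, 21), (Alpha, 38, 21, 18, 8), (Alpha, 38, 21, 38, 21), (Helix, 16, 30, 16, 30), (Helix, 16, 30, 2, 37), (Helix, 2, 37, 16, 30), (Helix, 2, 37, 2, 37), (Nova, 14, 33, 14, 33), (Nova, 14, 33, 17, 19), (Nova, 14, 33, 27, 34), (Nova, 14, 33, 5, 3), (Nova, 14, 33, 6, 16), (Nova, 17, 19, 14, 33), (Nova, 17, 19, 17, 19), (Nova, 17, 19, 27, 34), (Nova, 17, 19, 5, 3), (Nova, 17, 19, 6, 16), (Nova, 27, 34, 14, 33), (Nova, 27, 34, 17, 19), (Nova, 27, 34, 27, 34), (Nova, 27, 34, 5, 3), (Nova, 27, 34, 6, 16), (Nova, 5, 3, 14, 33), (Nova, 5, 3, 17, 19), (Nova, 5, 3, 27, 34), (Nova, 5, 3, 5, 3), (Nova, 5, 3, 6, 16), (Nova, 6, 16, 14, 33), (Nova, 6, 16, 17, 19), (Nova, 6, 16, 27, 34), (Nova, 6, 16, 5, 3), (Nova, 6, 16, 6, 16)}
Selection cost < cost2: {(Alpha, 18, 8, 38, 21), (Helix, 2, 37, 16, 30), (Nova, 14, 33, 17, 19), (Nova, 14, 33, 27, 34), (Nova, 17, 19, 27, 34), (Nova, 5, 3, 14, 33), (Nova, 5, 3, 17, 19), (Nova, 5, 3, 27, 34), (Nova, 5, 3, 6, 16), (Nova, 6, 16, 14, 33), (Nova, 6, 16, 17, 19), (Nova, 6, 16, 27, 34)}
π_{sid, sid2} gives {(16, 19), (16, 33), (16, 34), (19, 34), (3, 16), (3, 19), (3, 33), (3, 34), (33, 19), (33, 34), (37, 30), (8, 21)}.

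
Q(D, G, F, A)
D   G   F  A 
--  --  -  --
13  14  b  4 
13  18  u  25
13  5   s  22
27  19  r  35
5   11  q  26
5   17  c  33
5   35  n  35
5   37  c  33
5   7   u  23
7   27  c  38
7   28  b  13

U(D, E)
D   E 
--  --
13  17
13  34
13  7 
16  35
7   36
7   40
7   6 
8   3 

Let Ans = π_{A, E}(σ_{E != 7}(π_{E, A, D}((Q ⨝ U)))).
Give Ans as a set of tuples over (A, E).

Natural join on D: {(13, 14, b, 4, 17), (13, 14, b, 4, 34), (13, 14, b, 4, 7), (13, 18, u, 25, 17), (13, 18, u, 25, 34), (13, 18, u, 25, 7), (13, 5, s, 22, 17), (13, 5, s, 22, 34), (13, 5, s, 22, 7), (7, 27, c, 38, 36), (7, 27, c, 38, 40), (7, 27, c, 38, 6), (7, 28, b, 13, 36), (7, 28, b, 13, 40), (7, 28, b, 13, 6)}
π_{E, A, D} gives {(17, 22, 13), (17, 25, 13), (17, 4, 13), (34, 22, 13), (34, 25, 13), (34, 4, 13), (36, 13, 7), (36, 38, 7), (40, 13, 7), (40, 38, 7), (6, 13, 7), (6, 38, 7), (7, 22, 13), (7, 25, 13), (7, 4, 13)}.
σ[E != 7]: keep tuples satisfying E != 7 → {(17, 22, 13), (17, 25, 13), (17, 4, 13), (34, 22, 13), (34, 25, 13), (34, 4, 13), (36, 13, 7), (36, 38, 7), (40, 13, 7), (40, 38, 7), (6, 13, 7), (6, 38, 7)}
π_{A, E} gives {(13, 36), (13, 40), (13, 6), (22, 17), (22, 34), (25, 17), (25, 34), (38, 36), (38, 40), (38, 6), (4, 17), (4, 34)}.

{(13, 36), (13, 40), (13, 6), (22, 17), (22, 34), (25, 17), (25, 34), (38, 36), (38, 40), (38, 6), (4, 17), (4, 34)}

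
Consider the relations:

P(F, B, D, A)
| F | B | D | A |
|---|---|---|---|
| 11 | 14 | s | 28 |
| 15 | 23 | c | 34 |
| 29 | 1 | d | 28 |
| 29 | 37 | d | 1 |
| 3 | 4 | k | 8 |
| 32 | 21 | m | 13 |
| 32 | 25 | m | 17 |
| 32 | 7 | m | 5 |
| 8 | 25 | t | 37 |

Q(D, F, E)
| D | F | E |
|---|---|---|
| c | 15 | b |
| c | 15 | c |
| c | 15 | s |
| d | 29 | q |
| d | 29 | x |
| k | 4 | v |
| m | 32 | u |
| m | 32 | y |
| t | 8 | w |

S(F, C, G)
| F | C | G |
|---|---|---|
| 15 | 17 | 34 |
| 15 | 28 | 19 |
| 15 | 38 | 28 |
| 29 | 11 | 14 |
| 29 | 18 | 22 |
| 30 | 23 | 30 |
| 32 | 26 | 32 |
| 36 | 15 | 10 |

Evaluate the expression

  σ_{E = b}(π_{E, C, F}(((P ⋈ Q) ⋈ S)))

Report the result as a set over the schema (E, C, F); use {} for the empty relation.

Joining P and Q on F, D yields {(15, 23, c, 34, b), (15, 23, c, 34, c), (15, 23, c, 34, s), (29, 1, d, 28, q), (29, 1, d, 28, x), (29, 37, d, 1, q), (29, 37, d, 1, x), (32, 21, m, 13, u), (32, 21, m, 13, y), (32, 25, m, 17, u), (32, 25, m, 17, y), (32, 7, m, 5, u), (32, 7, m, 5, y), (8, 25, t, 37, w)}.
Joining (P ⋈ Q) and S on F yields {(15, 23, c, 34, b, 17, 34), (15, 23, c, 34, b, 28, 19), (15, 23, c, 34, b, 38, 28), (15, 23, c, 34, c, 17, 34), (15, 23, c, 34, c, 28, 19), (15, 23, c, 34, c, 38, 28), (15, 23, c, 34, s, 17, 34), (15, 23, c, 34, s, 28, 19), (15, 23, c, 34, s, 38, 28), (29, 1, d, 28, q, 11, 14), (29, 1, d, 28, q, 18, 22), (29, 1, d, 28, x, 11, 14), (29, 1, d, 28, x, 18, 22), (29, 37, d, 1, q, 11, 14), (29, 37, d, 1, q, 18, 22), (29, 37, d, 1, x, 11, 14), (29, 37, d, 1, x, 18, 22), (32, 21, m, 13, u, 26, 32), (32, 21, m, 13, y, 26, 32), (32, 25, m, 17, u, 26, 32), (32, 25, m, 17, y, 26, 32), (32, 7, m, 5, u, 26, 32), (32, 7, m, 5, y, 26, 32)}.
Projecting to E, C, F (8 duplicate(s) eliminated): {(b, 17, 15), (b, 28, 15), (b, 38, 15), (c, 17, 15), (c, 28, 15), (c, 38, 15), (q, 11, 29), (q, 18, 29), (s, 17, 15), (s, 28, 15), (s, 38, 15), (u, 26, 32), (x, 11, 29), (x, 18, 29), (y, 26, 32)}
σ[E = b]: keep tuples satisfying E = b → {(b, 17, 15), (b, 28, 15), (b, 38, 15)}

{(b, 17, 15), (b, 28, 15), (b, 38, 15)}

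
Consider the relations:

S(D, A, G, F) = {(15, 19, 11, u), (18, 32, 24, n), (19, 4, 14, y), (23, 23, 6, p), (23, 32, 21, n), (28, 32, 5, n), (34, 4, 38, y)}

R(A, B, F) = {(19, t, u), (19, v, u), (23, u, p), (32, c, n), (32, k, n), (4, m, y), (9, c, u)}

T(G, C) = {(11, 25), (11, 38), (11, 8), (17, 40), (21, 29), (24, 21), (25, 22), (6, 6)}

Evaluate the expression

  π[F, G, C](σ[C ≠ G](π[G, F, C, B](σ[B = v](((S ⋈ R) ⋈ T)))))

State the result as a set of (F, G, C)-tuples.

{(u, 11, 25), (u, 11, 38), (u, 11, 8)}

Natural join on A, F: {(15, 19, 11, u, t), (15, 19, 11, u, v), (18, 32, 24, n, c), (18, 32, 24, n, k), (19, 4, 14, y, m), (23, 23, 6, p, u), (23, 32, 21, n, c), (23, 32, 21, n, k), (28, 32, 5, n, c), (28, 32, 5, n, k), (34, 4, 38, y, m)}
Natural join on G: {(15, 19, 11, u, t, 25), (15, 19, 11, u, t, 38), (15, 19, 11, u, t, 8), (15, 19, 11, u, v, 25), (15, 19, 11, u, v, 38), (15, 19, 11, u, v, 8), (18, 32, 24, n, c, 21), (18, 32, 24, n, k, 21), (23, 23, 6, p, u, 6), (23, 32, 21, n, c, 29), (23, 32, 21, n, k, 29)}
Apply σ_{B = v}; surviving tuples: {(15, 19, 11, u, v, 25), (15, 19, 11, u, v, 38), (15, 19, 11, u, v, 8)}
π[G, F, C, B]: project onto (G, F, C, B) → {(11, u, 25, v), (11, u, 38, v), (11, u, 8, v)}
Apply σ_{C ≠ G}; surviving tuples: {(11, u, 25, v), (11, u, 38, v), (11, u, 8, v)}
π[F, G, C]: project onto (F, G, C) → {(u, 11, 25), (u, 11, 38), (u, 11, 8)}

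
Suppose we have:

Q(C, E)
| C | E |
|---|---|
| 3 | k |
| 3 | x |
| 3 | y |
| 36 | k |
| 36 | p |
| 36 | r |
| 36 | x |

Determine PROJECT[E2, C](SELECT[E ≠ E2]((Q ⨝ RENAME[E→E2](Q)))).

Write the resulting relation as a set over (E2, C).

{(k, 3), (k, 36), (p, 36), (r, 36), (x, 3), (x, 36), (y, 3)}

ρ[E→E2]: schema becomes (C, E2); tuples unchanged.
Natural join on C: {(3, k, k), (3, k, x), (3, k, y), (3, x, k), (3, x, x), (3, x, y), (3, y, k), (3, y, x), (3, y, y), (36, k, k), (36, k, p), (36, k, r), (36, k, x), (36, p, k), (36, p, p), (36, p, r), (36, p, x), (36, r, k), (36, r, p), (36, r, r), (36, r, x), (36, x, k), (36, x, p), (36, x, r), (36, x, x)}
Filtering on E ≠ E2 leaves {(3, k, x), (3, k, y), (3, x, k), (3, x, y), (3, y, k), (3, y, x), (36, k, p), (36, k, r), (36, k, x), (36, p, k), (36, p, r), (36, p, x), (36, r, k), (36, r, p), (36, r, x), (36, x, k), (36, x, p), (36, x, r)}.
π[E2, C]: project onto (E2, C) (11 duplicate(s) eliminated) → {(k, 3), (k, 36), (p, 36), (r, 36), (x, 3), (x, 36), (y, 3)}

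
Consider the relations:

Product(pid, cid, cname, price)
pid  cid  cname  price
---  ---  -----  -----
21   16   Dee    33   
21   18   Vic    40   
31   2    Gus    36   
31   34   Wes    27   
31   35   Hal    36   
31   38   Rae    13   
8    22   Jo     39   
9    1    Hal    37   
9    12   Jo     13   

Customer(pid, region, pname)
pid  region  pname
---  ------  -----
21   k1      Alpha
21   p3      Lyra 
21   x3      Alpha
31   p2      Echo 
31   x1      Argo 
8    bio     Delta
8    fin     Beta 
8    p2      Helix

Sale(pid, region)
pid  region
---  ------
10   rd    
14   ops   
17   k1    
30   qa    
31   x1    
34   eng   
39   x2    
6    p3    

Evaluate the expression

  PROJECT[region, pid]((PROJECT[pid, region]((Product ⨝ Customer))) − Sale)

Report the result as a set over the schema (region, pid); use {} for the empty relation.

{(bio, 8), (fin, 8), (k1, 21), (p2, 31), (p2, 8), (p3, 21), (x3, 21)}

Product ⋈ Customer (natural join on pid): {(21, 16, Dee, 33, k1, Alpha), (21, 16, Dee, 33, p3, Lyra), (21, 16, Dee, 33, x3, Alpha), (21, 18, Vic, 40, k1, Alpha), (21, 18, Vic, 40, p3, Lyra), (21, 18, Vic, 40, x3, Alpha), (31, 2, Gus, 36, p2, Echo), (31, 2, Gus, 36, x1, Argo), (31, 34, Wes, 27, p2, Echo), (31, 34, Wes, 27, x1, Argo), (31, 35, Hal, 36, p2, Echo), (31, 35, Hal, 36, x1, Argo), (31, 38, Rae, 13, p2, Echo), (31, 38, Rae, 13, x1, Argo), (8, 22, Jo, 39, bio, Delta), (8, 22, Jo, 39, fin, Beta), (8, 22, Jo, 39, p2, Helix)}
Projecting to pid, region (9 duplicate(s) eliminated): {(21, k1), (21, p3), (21, x3), (31, p2), (31, x1), (8, bio), (8, fin), (8, p2)}
Taking the difference: {(21, k1), (21, p3), (21, x3), (31, p2), (8, bio), (8, fin), (8, p2)}
Projecting to region, pid: {(bio, 8), (fin, 8), (k1, 21), (p2, 31), (p2, 8), (p3, 21), (x3, 21)}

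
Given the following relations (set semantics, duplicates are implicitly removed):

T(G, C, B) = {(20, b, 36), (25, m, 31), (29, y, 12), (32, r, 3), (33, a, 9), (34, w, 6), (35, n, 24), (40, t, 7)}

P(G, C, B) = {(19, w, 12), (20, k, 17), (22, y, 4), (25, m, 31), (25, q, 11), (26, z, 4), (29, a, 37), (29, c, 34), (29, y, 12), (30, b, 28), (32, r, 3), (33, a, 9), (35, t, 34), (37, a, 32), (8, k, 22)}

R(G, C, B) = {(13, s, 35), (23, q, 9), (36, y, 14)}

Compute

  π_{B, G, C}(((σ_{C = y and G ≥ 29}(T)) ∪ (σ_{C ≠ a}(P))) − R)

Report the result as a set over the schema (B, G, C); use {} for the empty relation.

{(11, 25, q), (12, 19, w), (12, 29, y), (17, 20, k), (22, 8, k), (28, 30, b), (3, 32, r), (31, 25, m), (34, 29, c), (34, 35, t), (4, 22, y), (4, 26, z)}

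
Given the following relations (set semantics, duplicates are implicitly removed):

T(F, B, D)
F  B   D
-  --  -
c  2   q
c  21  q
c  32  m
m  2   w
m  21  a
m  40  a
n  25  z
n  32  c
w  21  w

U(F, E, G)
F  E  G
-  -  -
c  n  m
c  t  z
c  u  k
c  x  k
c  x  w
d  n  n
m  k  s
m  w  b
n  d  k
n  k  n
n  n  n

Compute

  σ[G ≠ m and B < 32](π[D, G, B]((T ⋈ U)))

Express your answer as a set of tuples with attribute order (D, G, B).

{(a, b, 21), (a, s, 21), (q, k, 2), (q, k, 21), (q, w, 2), (q, w, 21), (q, z, 2), (q, z, 21), (w, b, 2), (w, s, 2), (z, k, 25), (z, n, 25)}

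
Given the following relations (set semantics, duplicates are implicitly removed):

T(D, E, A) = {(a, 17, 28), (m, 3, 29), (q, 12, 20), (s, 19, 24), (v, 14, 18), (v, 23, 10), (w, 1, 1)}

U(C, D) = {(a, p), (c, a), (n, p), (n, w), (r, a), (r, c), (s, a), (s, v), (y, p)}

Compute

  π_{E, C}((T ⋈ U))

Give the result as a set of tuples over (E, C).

T ⋈ U (natural join on D): {(a, 17, 28, c), (a, 17, 28, r), (a, 17, 28, s), (v, 14, 18, s), (v, 23, 10, s), (w, 1, 1, n)}
π_{E, C} gives {(1, n), (14, s), (17, c), (17, r), (17, s), (23, s)}.

{(1, n), (14, s), (17, c), (17, r), (17, s), (23, s)}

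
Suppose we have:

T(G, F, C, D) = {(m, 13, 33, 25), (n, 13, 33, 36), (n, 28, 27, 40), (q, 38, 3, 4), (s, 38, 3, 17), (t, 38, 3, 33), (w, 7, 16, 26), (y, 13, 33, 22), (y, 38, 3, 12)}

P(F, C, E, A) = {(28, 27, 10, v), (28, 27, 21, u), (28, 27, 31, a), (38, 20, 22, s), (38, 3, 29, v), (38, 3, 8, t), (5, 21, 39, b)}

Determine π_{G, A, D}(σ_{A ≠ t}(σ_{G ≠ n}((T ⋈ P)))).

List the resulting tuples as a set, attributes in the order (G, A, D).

Joining T and P on F, C yields {(n, 28, 27, 40, 10, v), (n, 28, 27, 40, 21, u), (n, 28, 27, 40, 31, a), (q, 38, 3, 4, 29, v), (q, 38, 3, 4, 8, t), (s, 38, 3, 17, 29, v), (s, 38, 3, 17, 8, t), (t, 38, 3, 33, 29, v), (t, 38, 3, 33, 8, t), (y, 38, 3, 12, 29, v), (y, 38, 3, 12, 8, t)}.
Selection G ≠ n: {(q, 38, 3, 4, 29, v), (q, 38, 3, 4, 8, t), (s, 38, 3, 17, 29, v), (s, 38, 3, 17, 8, t), (t, 38, 3, 33, 29, v), (t, 38, 3, 33, 8, t), (y, 38, 3, 12, 29, v), (y, 38, 3, 12, 8, t)}
Selection A ≠ t: {(q, 38, 3, 4, 29, v), (s, 38, 3, 17, 29, v), (t, 38, 3, 33, 29, v), (y, 38, 3, 12, 29, v)}
π[G, A, D]: project onto (G, A, D) → {(q, v, 4), (s, v, 17), (t, v, 33), (y, v, 12)}

{(q, v, 4), (s, v, 17), (t, v, 33), (y, v, 12)}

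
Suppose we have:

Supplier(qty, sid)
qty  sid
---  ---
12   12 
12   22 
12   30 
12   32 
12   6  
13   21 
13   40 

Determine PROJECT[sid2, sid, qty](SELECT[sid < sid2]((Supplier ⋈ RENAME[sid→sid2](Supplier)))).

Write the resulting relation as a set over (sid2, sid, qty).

ρ[sid→sid2]: schema becomes (qty, sid2); tuples unchanged.
Natural join on qty: {(12, 12, 12), (12, 12, 22), (12, 12, 30), (12, 12, 32), (12, 12, 6), (12, 22, 12), (12, 22, 22), (12, 22, 30), (12, 22, 32), (12, 22, 6), (12, 30, 12), (12, 30, 22), (12, 30, 30), (12, 30, 32), (12, 30, 6), (12, 32, 12), (12, 32, 22), (12, 32, 30), (12, 32, 32), (12, 32, 6), (12, 6, 12), (12, 6, 22), (12, 6, 30), (12, 6, 32), (12, 6, 6), (13, 21, 21), (13, 21, 40), (13, 40, 21), (13, 40, 40)}
Filtering on sid < sid2 leaves {(12, 12, 22), (12, 12, 30), (12, 12, 32), (12, 22, 30), (12, 22, 32), (12, 30, 32), (12, 6, 12), (12, 6, 22), (12, 6, 30), (12, 6, 32), (13, 21, 40)}.
Keep only column(s) sid2, sid, qty: {(12, 6, 12), (22, 12, 12), (22, 6, 12), (30, 12, 12), (30, 22, 12), (30, 6, 12), (32, 12, 12), (32, 22, 12), (32, 30, 12), (32, 6, 12), (40, 21, 13)}

{(12, 6, 12), (22, 12, 12), (22, 6, 12), (30, 12, 12), (30, 22, 12), (30, 6, 12), (32, 12, 12), (32, 22, 12), (32, 30, 12), (32, 6, 12), (40, 21, 13)}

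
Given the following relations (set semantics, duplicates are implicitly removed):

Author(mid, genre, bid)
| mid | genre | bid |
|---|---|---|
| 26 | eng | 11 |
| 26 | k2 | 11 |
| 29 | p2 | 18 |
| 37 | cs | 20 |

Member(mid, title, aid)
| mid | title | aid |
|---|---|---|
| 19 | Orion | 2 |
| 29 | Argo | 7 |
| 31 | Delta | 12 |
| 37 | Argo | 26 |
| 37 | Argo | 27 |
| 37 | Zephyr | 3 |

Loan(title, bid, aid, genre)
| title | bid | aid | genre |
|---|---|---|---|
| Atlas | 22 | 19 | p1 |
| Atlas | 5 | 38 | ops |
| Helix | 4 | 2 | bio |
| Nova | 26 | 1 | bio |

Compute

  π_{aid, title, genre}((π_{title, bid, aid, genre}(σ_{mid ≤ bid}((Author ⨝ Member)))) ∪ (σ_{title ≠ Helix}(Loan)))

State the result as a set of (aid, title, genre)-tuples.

Author ⋈ Member (natural join on mid): {(29, p2, 18, Argo, 7), (37, cs, 20, Argo, 26), (37, cs, 20, Argo, 27), (37, cs, 20, Zephyr, 3)}
Apply σ_{mid ≤ bid}; surviving tuples: {}
π_{title, bid, aid, genre} gives {}.
Apply σ_{title ≠ Helix}; surviving tuples: {(Atlas, 22, 19, p1), (Atlas, 5, 38, ops), (Nova, 26, 1, bio)}
Set union of the two operands is {(Atlas, 22, 19, p1), (Atlas, 5, 38, ops), (Nova, 26, 1, bio)}.
π_{aid, title, genre} gives {(1, Nova, bio), (19, Atlas, p1), (38, Atlas, ops)}.

{(1, Nova, bio), (19, Atlas, p1), (38, Atlas, ops)}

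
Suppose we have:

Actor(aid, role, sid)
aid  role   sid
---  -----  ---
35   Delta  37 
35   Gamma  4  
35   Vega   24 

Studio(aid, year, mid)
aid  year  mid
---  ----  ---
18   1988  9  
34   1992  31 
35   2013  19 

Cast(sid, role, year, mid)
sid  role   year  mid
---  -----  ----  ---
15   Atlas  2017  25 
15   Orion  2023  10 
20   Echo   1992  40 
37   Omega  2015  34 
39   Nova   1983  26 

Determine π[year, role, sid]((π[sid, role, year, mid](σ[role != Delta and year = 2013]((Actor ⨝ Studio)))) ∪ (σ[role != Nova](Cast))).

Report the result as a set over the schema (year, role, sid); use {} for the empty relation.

Natural join on aid: {(35, Delta, 37, 2013, 19), (35, Gamma, 4, 2013, 19), (35, Vega, 24, 2013, 19)}
Filtering on role != Delta and year = 2013 leaves {(35, Gamma, 4, 2013, 19), (35, Vega, 24, 2013, 19)}.
π[sid, role, year, mid]: project onto (sid, role, year, mid) → {(24, Vega, 2013, 19), (4, Gamma, 2013, 19)}
Filtering on role != Nova leaves {(15, Atlas, 2017, 25), (15, Orion, 2023, 10), (20, Echo, 1992, 40), (37, Omega, 2015, 34)}.
Set union of the two operands is {(15, Atlas, 2017, 25), (15, Orion, 2023, 10), (20, Echo, 1992, 40), (24, Vega, 2013, 19), (37, Omega, 2015, 34), (4, Gamma, 2013, 19)}.
π[year, role, sid]: project onto (year, role, sid) → {(1992, Echo, 20), (2013, Gamma, 4), (2013, Vega, 24), (2015, Omega, 37), (2017, Atlas, 15), (2023, Orion, 15)}

{(1992, Echo, 20), (2013, Gamma, 4), (2013, Vega, 24), (2015, Omega, 37), (2017, Atlas, 15), (2023, Orion, 15)}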